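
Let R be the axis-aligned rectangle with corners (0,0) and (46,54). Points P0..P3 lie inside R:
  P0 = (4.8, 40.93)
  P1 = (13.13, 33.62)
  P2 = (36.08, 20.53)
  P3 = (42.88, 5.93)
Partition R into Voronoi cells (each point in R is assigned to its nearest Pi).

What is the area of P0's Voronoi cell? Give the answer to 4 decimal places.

1. box [0,46]×[0,54]: [(0, 0) (46, 0) (46, 54) (0, 54)]
2. ⊥bis P0·P1 via (8.965,37.275): [(0, 27.0591) (23.642, 54) (0, 54)]  |A|=318.4693
3. ⊥bis P0·P2 via (20.44,30.73): [(0, 27.0591) (23.642, 54) (0, 54)]  |A|=318.4693
4. ⊥bis P0·P3 via (23.84,23.43): [(0, 27.0591) (23.642, 54) (0, 54)]  |A|=318.4693
5. canonical 3-gon: [(0, 27.0591) (23.642, 54) (0, 54)]
6. shoelace: 318.4693

Area of P0's cell: 318.4693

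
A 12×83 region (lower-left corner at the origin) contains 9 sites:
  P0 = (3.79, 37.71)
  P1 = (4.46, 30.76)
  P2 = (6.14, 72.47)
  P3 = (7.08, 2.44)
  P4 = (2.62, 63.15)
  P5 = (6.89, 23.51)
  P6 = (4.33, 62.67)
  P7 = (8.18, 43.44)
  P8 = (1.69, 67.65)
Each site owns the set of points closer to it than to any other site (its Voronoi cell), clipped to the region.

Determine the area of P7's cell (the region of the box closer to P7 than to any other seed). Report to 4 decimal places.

1. box [0,12]×[0,83]: [(0, 0) (12, 0) (12, 83) (0, 83)]
2. ⊥bis P7·P0 via (5.985,40.575): [(0, 45.1604) (12, 35.9666) (12, 83) (0, 83)]  |A|=509.2379
3. ⊥bis P7·P1 via (6.32,37.1): [(0, 45.1604) (12, 35.9666) (12, 83) (0, 83)]  |A|=509.2379
4. ⊥bis P7·P2 via (7.16,57.955): [(0, 57.4519) (0, 45.1604) (12, 35.9666) (12, 58.2951)]  |A|=207.7197
5. ⊥bis P7·P3 via (7.63,22.94): [(0, 57.4519) (0, 45.1604) (12, 35.9666) (12, 58.2951)]  |A|=207.7197
6. ⊥bis P7·P4 via (5.4,53.295): [(0, 51.7717) (0, 45.1604) (12, 35.9666) (12, 55.1568)]  |A|=154.809
7. ⊥bis P7·P5 via (7.535,33.475): [(0, 51.7717) (0, 45.1604) (12, 35.9666) (12, 55.1568)]  |A|=154.809
8. ⊥bis P7·P6 via (6.255,53.055): [(0.3784, 51.8785) (0, 51.7717) (0, 45.1604) (12, 35.9666) (12, 54.2052)]  |A|=149.2794
9. ⊥bis P7·P8 via (4.935,55.545): [(0.3784, 51.8785) (0, 51.7717) (0, 45.1604) (12, 35.9666) (12, 54.2052)]  |A|=149.2794
10. canonical 5-gon: [(0.3784, 51.8785) (0, 51.7717) (0, 45.1604) (12, 35.9666) (12, 54.2052)]
11. shoelace: 149.2794

Area of P7's cell: 149.2794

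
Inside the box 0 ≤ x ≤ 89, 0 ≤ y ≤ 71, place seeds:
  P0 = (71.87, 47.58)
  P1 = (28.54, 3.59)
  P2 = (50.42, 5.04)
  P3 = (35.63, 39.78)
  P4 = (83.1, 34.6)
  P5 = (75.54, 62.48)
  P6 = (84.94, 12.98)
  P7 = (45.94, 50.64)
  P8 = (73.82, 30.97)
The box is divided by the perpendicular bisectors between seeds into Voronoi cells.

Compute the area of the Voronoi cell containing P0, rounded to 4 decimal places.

Area of P0's cell: 405.7449

1. box [0,89]×[0,71]: [(0, 0) (89, 0) (89, 71) (0, 71)]
2. ⊥bis P0·P1 via (50.205,25.585): [(76.1797, 0) (89, 0) (89, 71) (4.0982, 71)]  |A|=3469.1328
3. ⊥bis P0·P2 via (61.145,26.31): [(37.223, 38.3722) (89, 12.2646) (89, 71) (4.0982, 71)]  |A|=2905.6483
4. ⊥bis P0·P3 via (53.75,43.68): [(57.0434, 28.3781) (89, 12.2646) (89, 71) (47.8699, 71)]  |A|=1815.0114
5. ⊥bis P0·P4 via (77.485,41.09): [(57.0434, 28.3781) (60.6755, 26.5468) (89, 51.0525) (89, 71) (47.8699, 71)]  |A|=1265.6868
6. ⊥bis P0·P5 via (73.705,55.03): [(50.0533, 60.8556) (57.0434, 28.3781) (60.6755, 26.5468) (89, 51.0525) (89, 51.2627)]  |A|=672.7156
7. ⊥bis P0·P6 via (78.405,30.28): [(50.0533, 60.8556) (57.0434, 28.3781) (60.6755, 26.5468) (89, 51.0525) (89, 51.2627)]  |A|=672.7156
8. ⊥bis P0·P7 via (58.905,49.11): [(60.0019, 58.4052) (56.6656, 30.1337) (57.0434, 28.3781) (60.6755, 26.5468) (89, 51.0525) (89, 51.2627)]  |A|=527.9958
9. ⊥bis P0·P8 via (72.845,39.275): [(60.0019, 58.4052) (57.5322, 37.4773) (75.7863, 39.6203) (89, 51.0525) (89, 51.2627)]  |A|=405.7449
10. canonical 5-gon: [(60.0019, 58.4052) (57.5322, 37.4773) (75.7863, 39.6203) (89, 51.0525) (89, 51.2627)]
11. shoelace: 405.7449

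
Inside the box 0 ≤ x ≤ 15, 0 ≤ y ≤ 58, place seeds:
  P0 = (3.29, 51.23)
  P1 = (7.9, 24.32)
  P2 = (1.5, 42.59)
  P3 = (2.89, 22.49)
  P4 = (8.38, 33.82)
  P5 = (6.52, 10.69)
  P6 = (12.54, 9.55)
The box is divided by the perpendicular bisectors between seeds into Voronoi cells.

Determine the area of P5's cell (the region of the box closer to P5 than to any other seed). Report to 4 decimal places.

1. box [0,15]×[0,58]: [(0, 0) (15, 0) (15, 58) (0, 58)]
2. ⊥bis P5·P0 via (4.905,30.96): [(0, 30.5692) (0, 0) (15, 0) (15, 31.7643)]  |A|=467.5013
3. ⊥bis P5·P1 via (7.21,17.505): [(0, 18.235) (0, 0) (15, 0) (15, 16.7163)]  |A|=262.1346
4. ⊥bis P5·P2 via (4.01,26.64): [(0, 18.235) (0, 0) (15, 0) (15, 16.7163)]  |A|=262.1346
5. ⊥bis P5·P3 via (4.705,16.59): [(7.5632, 17.4692) (0, 15.1426) (0, 0) (15, 0) (15, 16.7163)]  |A|=250.4405
6. ⊥bis P5·P4 via (7.45,22.255): [(7.5632, 17.4692) (0, 15.1426) (0, 0) (15, 0) (15, 16.7163)]  |A|=250.4405
7. ⊥bis P5·P6 via (9.53,10.12): [(10.8585, 17.1356) (7.5632, 17.4692) (0, 15.1426) (0, 0) (7.6136, 0)]  |A|=152.5403
8. canonical 5-gon: [(10.8585, 17.1356) (7.5632, 17.4692) (0, 15.1426) (0, 0) (7.6136, 0)]
9. shoelace: 152.5403

Area of P5's cell: 152.5403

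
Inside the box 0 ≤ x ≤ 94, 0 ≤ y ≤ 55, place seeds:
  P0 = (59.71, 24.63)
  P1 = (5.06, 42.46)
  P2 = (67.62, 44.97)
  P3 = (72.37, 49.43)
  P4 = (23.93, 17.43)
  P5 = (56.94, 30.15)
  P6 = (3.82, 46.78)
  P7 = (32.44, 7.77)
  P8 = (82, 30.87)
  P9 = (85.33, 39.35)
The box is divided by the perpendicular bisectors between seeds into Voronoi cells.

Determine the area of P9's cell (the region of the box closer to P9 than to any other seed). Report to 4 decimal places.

1. box [0,94]×[0,55]: [(0, 0) (94, 0) (94, 55) (0, 55)]
2. ⊥bis P9·P0 via (72.52,31.99): [(90.8999, 0) (94, 0) (94, 55) (59.2996, 55)]  |A|=1039.5146
3. ⊥bis P9·P1 via (45.195,40.905): [(90.8999, 0) (94, 0) (94, 55) (59.2996, 55)]  |A|=1039.5146
4. ⊥bis P9·P2 via (76.475,42.16): [(72.9888, 31.1741) (90.8999, 0) (94, 0) (94, 55) (80.5496, 55)]  |A|=786.3642
5. ⊥bis P9·P3 via (78.85,44.39): [(76.0335, 40.7688) (72.9888, 31.1741) (90.8999, 0) (94, 0) (94, 55) (87.1022, 55)]  |A|=739.7383
6. ⊥bis P9·P4 via (54.63,28.39): [(76.0335, 40.7688) (72.9888, 31.1741) (90.8999, 0) (94, 0) (94, 55) (87.1022, 55)]  |A|=739.7383
7. ⊥bis P9·P5 via (71.135,34.75): [(76.0335, 40.7688) (72.9888, 31.1741) (90.8999, 0) (94, 0) (94, 55) (87.1022, 55)]  |A|=739.7383
8. ⊥bis P9·P6 via (44.575,43.065): [(76.0335, 40.7688) (72.9888, 31.1741) (90.8999, 0) (94, 0) (94, 55) (87.1022, 55)]  |A|=739.7383
9. ⊥bis P9·P7 via (58.885,23.56): [(76.0335, 40.7688) (72.9888, 31.1741) (90.8999, 0) (94, 0) (94, 55) (87.1022, 55)]  |A|=739.7383
10. ⊥bis P9·P8 via (83.665,35.11): [(76.0335, 40.7688) (75.2824, 38.4018) (94, 31.0516) (94, 55) (87.1022, 55)]  |A|=289.1296
11. canonical 5-gon: [(76.0335, 40.7688) (75.2824, 38.4018) (94, 31.0516) (94, 55) (87.1022, 55)]
12. shoelace: 289.1296

Area of P9's cell: 289.1296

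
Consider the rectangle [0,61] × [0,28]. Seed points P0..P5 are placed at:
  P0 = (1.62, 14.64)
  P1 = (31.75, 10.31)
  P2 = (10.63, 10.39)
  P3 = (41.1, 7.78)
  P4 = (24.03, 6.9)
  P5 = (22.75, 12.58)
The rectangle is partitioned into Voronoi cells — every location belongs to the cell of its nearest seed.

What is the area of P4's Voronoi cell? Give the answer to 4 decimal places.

Area of P4's cell: 126.1462

1. box [0,61]×[0,28]: [(0, 0) (61, 0) (61, 28) (0, 28)]
2. ⊥bis P4·P0 via (12.825,10.77): [(9.1052, 0) (61, 0) (61, 28) (18.7759, 28)]  |A|=1317.6637
3. ⊥bis P4·P1 via (27.89,8.605): [(9.1052, 0) (31.6909, 0) (19.323, 28) (18.7759, 28)]  |A|=323.859
4. ⊥bis P4·P2 via (17.33,8.645): [(15.0784, 0) (31.6909, 0) (21.2404, 23.6592)]  |A|=196.519
5. ⊥bis P4·P3 via (32.565,7.34): [(15.0784, 0) (31.6909, 0) (21.2404, 23.6592)]  |A|=196.519
6. ⊥bis P4·P5 via (23.39,9.74): [(17.2551, 8.3575) (15.0784, 0) (31.6909, 0) (27.0267, 10.5595)]  |A|=126.1462
7. canonical 4-gon: [(17.2551, 8.3575) (15.0784, 0) (31.6909, 0) (27.0267, 10.5595)]
8. shoelace: 126.1462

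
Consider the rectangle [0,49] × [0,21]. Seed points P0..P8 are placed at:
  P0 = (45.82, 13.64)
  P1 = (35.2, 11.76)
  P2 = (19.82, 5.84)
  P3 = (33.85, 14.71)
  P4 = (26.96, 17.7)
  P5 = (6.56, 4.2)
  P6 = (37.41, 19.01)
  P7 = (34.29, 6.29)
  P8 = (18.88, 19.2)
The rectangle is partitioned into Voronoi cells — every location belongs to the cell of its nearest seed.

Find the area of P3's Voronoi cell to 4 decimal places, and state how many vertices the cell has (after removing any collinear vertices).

1. box [0,49]×[0,21]: [(0, 0) (49, 0) (49, 21) (0, 21)]
2. ⊥bis P3·P0 via (39.835,14.175): [(0, 0) (38.5679, 0) (40.4451, 21) (0, 21)]  |A|=829.6363
3. ⊥bis P3·P1 via (34.525,13.235): [(0, 0) (5.6041, 0) (39.9739, 15.7286) (40.4451, 21) (0, 21)]  |A|=570.3997
4. ⊥bis P3·P2 via (26.835,10.275): [(27.1092, 9.8413) (39.9739, 15.7286) (40.4451, 21) (20.0545, 21)]  |A|=146.2869
5. ⊥bis P3·P4 via (30.405,16.205): [(27.7758, 10.1464) (39.9739, 15.7286) (40.4451, 21) (32.4858, 21)]  |A|=74.0289
6. ⊥bis P3·P5 via (20.205,9.455): [(27.7758, 10.1464) (39.9739, 15.7286) (40.4451, 21) (32.4858, 21)]  |A|=74.0289
7. ⊥bis P3·P6 via (35.63,16.86): [(31.9952, 19.8693) (27.7758, 10.1464) (38.0565, 14.8511)]  |A|=40.0537
8. ⊥bis P3·P7 via (34.07,10.5): [(31.9952, 19.8693) (27.7868, 10.1717) (27.8367, 10.1743) (38.0565, 14.8511)]  |A|=40.0531
9. ⊥bis P3·P8 via (26.365,16.955): [(31.9952, 19.8693) (27.7868, 10.1717) (27.8367, 10.1743) (38.0565, 14.8511)]  |A|=40.0531
10. canonical 4-gon: [(31.9952, 19.8693) (27.7868, 10.1717) (27.8367, 10.1743) (38.0565, 14.8511)]
11. shoelace: 40.0531

Area of P3's cell: 40.0531 (4 vertices)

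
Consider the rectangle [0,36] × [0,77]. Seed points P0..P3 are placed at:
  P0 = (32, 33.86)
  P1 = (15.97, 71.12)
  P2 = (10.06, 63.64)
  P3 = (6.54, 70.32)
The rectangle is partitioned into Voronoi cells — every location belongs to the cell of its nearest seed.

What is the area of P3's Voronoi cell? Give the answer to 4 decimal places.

Area of P3's cell: 127.1457

1. box [0,36]×[0,77]: [(0, 0) (36, 0) (36, 77) (0, 77)]
2. ⊥bis P3·P0 via (19.27,52.09): [(0, 38.6338) (36, 63.7726) (36, 77) (0, 77)]  |A|=928.6863
3. ⊥bis P3·P1 via (11.255,70.72): [(0, 38.6338) (13.1954, 47.8481) (10.7222, 77) (0, 77)]  |A|=409.4148
4. ⊥bis P3·P2 via (8.3,66.98): [(0, 62.6063) (11.4323, 68.6305) (10.7222, 77) (0, 77)]  |A|=127.1457
5. canonical 4-gon: [(0, 62.6063) (11.4323, 68.6305) (10.7222, 77) (0, 77)]
6. shoelace: 127.1457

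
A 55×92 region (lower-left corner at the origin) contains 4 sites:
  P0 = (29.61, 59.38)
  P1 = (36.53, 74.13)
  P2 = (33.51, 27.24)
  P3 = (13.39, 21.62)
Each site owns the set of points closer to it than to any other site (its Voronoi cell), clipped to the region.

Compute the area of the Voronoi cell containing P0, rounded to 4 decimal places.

1. box [0,55]×[0,92]: [(0, 0) (55, 0) (55, 92) (0, 92)]
2. ⊥bis P0·P1 via (33.07,66.755): [(0, 82.2699) (0, 0) (55, 0) (55, 56.4665)]  |A|=3815.2499
3. ⊥bis P0·P2 via (31.56,43.31): [(0, 82.2699) (0, 39.4804) (55, 46.1543) (55, 56.4665)]  |A|=1460.296
4. ⊥bis P0·P3 via (21.5,40.5): [(0, 82.2699) (0, 49.7354) (18.6151, 41.7392) (55, 46.1543) (55, 56.4665)]  |A|=1364.8465
5. canonical 5-gon: [(0, 82.2699) (0, 49.7354) (18.6151, 41.7392) (55, 46.1543) (55, 56.4665)]
6. shoelace: 1364.8465

Area of P0's cell: 1364.8465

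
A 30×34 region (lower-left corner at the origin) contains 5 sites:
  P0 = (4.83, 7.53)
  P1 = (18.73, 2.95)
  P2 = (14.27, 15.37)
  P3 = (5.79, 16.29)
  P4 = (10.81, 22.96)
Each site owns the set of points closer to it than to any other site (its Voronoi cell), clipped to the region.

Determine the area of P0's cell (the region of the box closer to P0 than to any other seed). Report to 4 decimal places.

Area of P0's cell: 133.7820

1. box [0,30]×[0,34]: [(0, 0) (30, 0) (30, 34) (0, 34)]
2. ⊥bis P0·P1 via (11.78,5.24): [(0, 0) (10.0534, 0) (21.2563, 34) (0, 34)]  |A|=532.2658
3. ⊥bis P0·P2 via (9.55,11.45): [(0, 22.949) (0, 0) (10.0534, 0) (12.6115, 7.7637)]  |A|=183.7367
4. ⊥bis P0·P3 via (5.31,11.91): [(9.5543, 11.4449) (0, 12.4919) (0, 0) (10.0534, 0) (12.6115, 7.7637)]  |A|=133.782
5. ⊥bis P0·P4 via (7.82,15.245): [(9.5543, 11.4449) (0, 12.4919) (0, 0) (10.0534, 0) (12.6115, 7.7637)]  |A|=133.782
6. canonical 5-gon: [(9.5543, 11.4449) (0, 12.4919) (0, 0) (10.0534, 0) (12.6115, 7.7637)]
7. shoelace: 133.782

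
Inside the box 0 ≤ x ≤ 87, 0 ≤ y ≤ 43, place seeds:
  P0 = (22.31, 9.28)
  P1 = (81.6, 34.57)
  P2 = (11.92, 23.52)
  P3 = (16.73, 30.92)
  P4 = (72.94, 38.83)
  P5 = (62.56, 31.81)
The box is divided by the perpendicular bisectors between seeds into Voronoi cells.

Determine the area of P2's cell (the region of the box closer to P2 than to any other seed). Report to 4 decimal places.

Area of P2's cell: 385.6078

1. box [0,87]×[0,43]: [(0, 0) (87, 0) (87, 43) (0, 43)]
2. ⊥bis P2·P0 via (17.115,16.4): [(0, 3.9123) (53.5716, 43) (0, 43)]  |A|=1046.9952
3. ⊥bis P2·P1 via (46.76,29.045): [(0, 3.9123) (45.4829, 37.0982) (44.547, 43) (0, 43)]  |A|=1020.3645
4. ⊥bis P2·P3 via (14.325,27.22): [(0, 36.5312) (0, 3.9123) (23.6432, 21.1632)]  |A|=385.6078
5. ⊥bis P2·P4 via (42.43,31.175): [(0, 36.5312) (0, 3.9123) (23.6432, 21.1632)]  |A|=385.6078
6. ⊥bis P2·P5 via (37.24,27.665): [(0, 36.5312) (0, 3.9123) (23.6432, 21.1632)]  |A|=385.6078
7. canonical 3-gon: [(0, 36.5312) (0, 3.9123) (23.6432, 21.1632)]
8. shoelace: 385.6078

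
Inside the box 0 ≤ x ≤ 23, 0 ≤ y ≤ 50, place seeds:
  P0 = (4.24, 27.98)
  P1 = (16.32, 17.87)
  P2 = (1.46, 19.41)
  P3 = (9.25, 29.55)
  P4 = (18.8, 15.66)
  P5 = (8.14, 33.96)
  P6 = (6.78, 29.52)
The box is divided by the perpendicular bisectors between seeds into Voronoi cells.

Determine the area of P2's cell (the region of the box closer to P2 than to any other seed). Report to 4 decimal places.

1. box [0,23]×[0,50]: [(0, 0) (23, 0) (23, 50) (0, 50)]
2. ⊥bis P2·P0 via (2.85,23.695): [(0, 24.6195) (0, 0) (23, 0) (23, 17.1586)]  |A|=480.4481
3. ⊥bis P2·P1 via (8.89,18.64): [(9.2004, 21.635) (0, 24.6195) (0, 0) (6.9583, 0)]  |A|=188.5255
4. ⊥bis P2·P3 via (5.355,24.48): [(9.1899, 21.5339) (8.9543, 21.7148) (0, 24.6195) (0, 0) (6.9583, 0)]  |A|=188.5127
5. ⊥bis P2·P4 via (10.13,17.535): [(7.5291, 5.5087) (9.1899, 21.5339) (8.9543, 21.7148) (0, 24.6195) (0, 0) (6.3378, 0)]  |A|=186.8038
6. ⊥bis P2·P5 via (4.8,26.685): [(7.5291, 5.5087) (9.1899, 21.5339) (8.9543, 21.7148) (0, 24.6195) (0, 0) (6.3378, 0)]  |A|=186.8038
7. ⊥bis P2·P6 via (4.12,24.465): [(7.5291, 5.5087) (9.1899, 21.5339) (8.9543, 21.7148) (0, 24.6195) (0, 0) (6.3378, 0)]  |A|=186.8038
8. canonical 6-gon: [(7.5291, 5.5087) (9.1899, 21.5339) (8.9543, 21.7148) (0, 24.6195) (0, 0) (6.3378, 0)]
9. shoelace: 186.8038

Area of P2's cell: 186.8038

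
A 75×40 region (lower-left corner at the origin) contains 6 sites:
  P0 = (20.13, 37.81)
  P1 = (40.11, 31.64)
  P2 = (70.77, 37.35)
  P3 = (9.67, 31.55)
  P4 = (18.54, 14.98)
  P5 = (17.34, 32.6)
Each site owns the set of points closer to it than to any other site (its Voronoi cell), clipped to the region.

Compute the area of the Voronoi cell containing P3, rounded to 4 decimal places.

Area of P3's cell: 279.6412

1. box [0,75]×[0,40]: [(0, 0) (75, 0) (75, 40) (0, 40)]
2. ⊥bis P3·P0 via (14.9,34.68): [(0, 0) (35.655, 0) (11.7161, 40) (0, 40)]  |A|=947.4218
3. ⊥bis P3·P1 via (24.89,31.595): [(0, 0) (24.9834, 0) (24.9304, 17.9199) (11.7161, 40) (0, 40)]  |A|=851.8054
4. ⊥bis P3·P2 via (40.22,34.45): [(0, 0) (24.9834, 0) (24.9304, 17.9199) (11.7161, 40) (0, 40)]  |A|=851.8054
5. ⊥bis P3·P4 via (14.105,23.265): [(0, 15.7145) (19.8811, 26.357) (11.7161, 40) (0, 40)]  |A|=321.3326
6. ⊥bis P3·P5 via (13.505,32.075): [(0, 15.7145) (14.6697, 23.5673) (12.6289, 38.4749) (11.7161, 40) (0, 40)]  |A|=279.6412
7. canonical 5-gon: [(0, 15.7145) (14.6697, 23.5673) (12.6289, 38.4749) (11.7161, 40) (0, 40)]
8. shoelace: 279.6412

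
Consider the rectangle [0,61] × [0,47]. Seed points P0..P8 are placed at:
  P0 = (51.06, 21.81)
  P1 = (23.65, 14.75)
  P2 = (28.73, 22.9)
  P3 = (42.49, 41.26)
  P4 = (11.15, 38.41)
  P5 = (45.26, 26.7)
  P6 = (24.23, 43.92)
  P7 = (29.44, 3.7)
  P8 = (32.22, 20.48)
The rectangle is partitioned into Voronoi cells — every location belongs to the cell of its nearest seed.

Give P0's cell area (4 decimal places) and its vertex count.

1. box [0,61]×[0,47]: [(0, 0) (61, 0) (61, 47) (0, 47)]
2. ⊥bis P0·P1 via (37.355,18.28): [(42.0634, 0) (61, 0) (61, 47) (29.9576, 47)]  |A|=1174.5073
3. ⊥bis P0·P2 via (39.895,22.355): [(39.3231, 10.639) (42.0634, 0) (61, 0) (61, 47) (41.098, 47)]  |A|=971.9687
4. ⊥bis P0·P3 via (46.775,31.535): [(40.2017, 28.6387) (39.3231, 10.639) (42.0634, 0) (61, 0) (61, 37.8028)]  |A|=693.6123
5. ⊥bis P0·P4 via (31.105,30.11): [(40.2017, 28.6387) (39.3231, 10.639) (42.0634, 0) (61, 0) (61, 37.8028)]  |A|=693.6123
6. ⊥bis P0·P5 via (48.16,24.255): [(58.7442, 36.8088) (39.4855, 13.9662) (39.3231, 10.639) (42.0634, 0) (61, 0) (61, 37.8028)]  |A|=560.5065
7. ⊥bis P0·P6 via (37.645,32.865): [(58.7442, 36.8088) (39.4855, 13.9662) (39.3231, 10.639) (42.0634, 0) (61, 0) (61, 37.8028)]  |A|=560.5065
8. ⊥bis P0·P7 via (40.25,12.755): [(58.7442, 36.8088) (39.4855, 13.9662) (39.4717, 13.6841) (50.9342, 0) (61, 0) (61, 37.8028)]  |A|=494.8488
9. ⊥bis P0·P8 via (41.64,21.145): [(58.7442, 36.8088) (41.9412, 16.8789) (42.4147, 10.1707) (50.9342, 0) (61, 0) (61, 37.8028)]  |A|=485.4833
10. canonical 6-gon: [(58.7442, 36.8088) (41.9412, 16.8789) (42.4147, 10.1707) (50.9342, 0) (61, 0) (61, 37.8028)]
11. shoelace: 485.4833

Area of P0's cell: 485.4833 (6 vertices)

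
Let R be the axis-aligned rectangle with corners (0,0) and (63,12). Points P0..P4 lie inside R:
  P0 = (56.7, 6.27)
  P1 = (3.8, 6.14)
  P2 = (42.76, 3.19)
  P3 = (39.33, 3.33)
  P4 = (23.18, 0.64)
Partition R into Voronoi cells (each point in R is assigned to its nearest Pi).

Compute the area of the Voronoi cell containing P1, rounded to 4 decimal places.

1. box [0,63]×[0,12]: [(0, 0) (63, 0) (63, 12) (0, 12)]
2. ⊥bis P1·P0 via (30.25,6.205): [(0, 0) (30.2652, 0) (30.2358, 12) (0, 12)]  |A|=363.006
3. ⊥bis P1·P2 via (23.28,4.665): [(0, 0) (22.9268, 0) (23.8354, 12) (0, 12)]  |A|=280.573
4. ⊥bis P1·P3 via (21.565,4.735): [(0, 0) (21.1905, 0) (22.1396, 12) (0, 12)]  |A|=259.9806
5. ⊥bis P1·P4 via (13.49,3.39): [(0, 0) (12.5279, 0) (15.9335, 12) (0, 12)]  |A|=170.7685
6. canonical 4-gon: [(0, 0) (12.5279, 0) (15.9335, 12) (0, 12)]
7. shoelace: 170.7685

Area of P1's cell: 170.7685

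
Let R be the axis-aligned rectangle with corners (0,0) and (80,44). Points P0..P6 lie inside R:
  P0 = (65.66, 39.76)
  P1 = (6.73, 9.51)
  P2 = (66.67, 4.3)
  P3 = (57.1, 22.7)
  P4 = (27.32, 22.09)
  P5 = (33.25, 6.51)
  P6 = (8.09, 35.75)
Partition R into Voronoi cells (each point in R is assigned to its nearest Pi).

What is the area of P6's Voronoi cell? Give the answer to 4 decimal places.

Area of P6's cell: 444.4983

1. box [0,80]×[0,44]: [(0, 0) (80, 0) (80, 44) (0, 44)]
2. ⊥bis P6·P0 via (36.875,37.755): [(0, 0) (39.5048, 0) (36.44, 44) (0, 44)]  |A|=1670.7858
3. ⊥bis P6·P1 via (7.41,22.63): [(0, 23.0141) (38.0391, 21.0425) (36.44, 44) (0, 44)]  |A|=817.4287
4. ⊥bis P6·P2 via (37.38,20.025): [(0, 23.0141) (37.9293, 21.0482) (38.0261, 21.2285) (36.44, 44) (0, 44)]  |A|=817.4185
5. ⊥bis P6·P3 via (32.595,29.225): [(0, 23.0141) (30.52, 21.4322) (36.4585, 43.7346) (36.44, 44) (0, 44)]  |A|=732.4248
6. ⊥bis P6·P4 via (17.705,28.92): [(0, 23.0141) (13.03, 22.3387) (28.4171, 44) (0, 44)]  |A|=444.4983
7. ⊥bis P6·P5 via (20.67,21.13): [(0, 23.0141) (13.03, 22.3387) (28.4171, 44) (0, 44)]  |A|=444.4983
8. canonical 4-gon: [(0, 23.0141) (13.03, 22.3387) (28.4171, 44) (0, 44)]
9. shoelace: 444.4983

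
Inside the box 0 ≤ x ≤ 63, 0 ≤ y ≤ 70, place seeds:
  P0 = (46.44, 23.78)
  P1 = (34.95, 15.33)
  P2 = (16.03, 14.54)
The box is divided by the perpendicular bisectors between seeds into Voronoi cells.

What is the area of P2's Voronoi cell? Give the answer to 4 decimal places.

1. box [0,63]×[0,70]: [(0, 0) (63, 0) (63, 70) (0, 70)]
2. ⊥bis P2·P0 via (31.235,19.16): [(0, 0) (37.0567, 0) (15.7874, 70) (0, 70)]  |A|=1849.544
3. ⊥bis P2·P1 via (25.49,14.935): [(0, 0) (26.1136, 0) (24.3702, 41.7528) (15.7874, 70) (0, 70)]  |A|=1621.0911
4. canonical 5-gon: [(0, 0) (26.1136, 0) (24.3702, 41.7528) (15.7874, 70) (0, 70)]
5. shoelace: 1621.0911

Area of P2's cell: 1621.0911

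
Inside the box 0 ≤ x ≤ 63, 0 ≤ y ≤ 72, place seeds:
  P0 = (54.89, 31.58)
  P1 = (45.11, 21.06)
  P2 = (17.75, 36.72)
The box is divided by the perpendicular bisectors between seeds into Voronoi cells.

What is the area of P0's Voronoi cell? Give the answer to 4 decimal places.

1. box [0,63]×[0,72]: [(0, 0) (63, 0) (63, 72) (0, 72)]
2. ⊥bis P0·P1 via (50,26.32): [(63, 14.2344) (63, 72) (0.8636, 72)]  |A|=1794.6705
3. ⊥bis P0·P2 via (36.32,34.15): [(36.9193, 38.4805) (63, 14.2344) (63, 72) (41.5583, 72)]  |A|=1112.6399
4. canonical 4-gon: [(36.9193, 38.4805) (63, 14.2344) (63, 72) (41.5583, 72)]
5. shoelace: 1112.6399

Area of P0's cell: 1112.6399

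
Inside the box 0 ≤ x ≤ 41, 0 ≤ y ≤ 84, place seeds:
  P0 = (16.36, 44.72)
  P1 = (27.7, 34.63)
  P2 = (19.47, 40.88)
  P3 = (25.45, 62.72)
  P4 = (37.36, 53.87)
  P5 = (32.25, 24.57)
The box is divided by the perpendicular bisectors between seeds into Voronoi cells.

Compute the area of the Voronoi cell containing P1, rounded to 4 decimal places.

Area of P1's cell: 276.3309

1. box [0,41]×[0,84]: [(0, 0) (41, 0) (41, 84) (0, 84)]
2. ⊥bis P1·P0 via (22.03,39.675): [(0, 14.9158) (0, 0) (41, 0) (41, 60.9951)]  |A|=1556.1737
3. ⊥bis P1·P2 via (23.585,37.755): [(0, 6.6983) (0, 0) (41, 0) (41, 60.6871)]  |A|=1381.3996
4. ⊥bis P1·P3 via (26.575,48.675): [(32.2213, 49.1273) (0, 6.6983) (0, 0) (41, 0) (41, 49.8304)]  |A|=1333.7459
5. ⊥bis P1·P4 via (32.53,44.25): [(29.625, 45.7085) (0, 6.6983) (0, 0) (41, 0) (41, 39.9974)]  |A|=1263.7274
6. ⊥bis P1·P5 via (29.975,29.6): [(29.625, 45.7085) (10.8089, 20.9314) (41, 34.5865) (41, 39.9974)]  |A|=276.3309
7. canonical 4-gon: [(29.625, 45.7085) (10.8089, 20.9314) (41, 34.5865) (41, 39.9974)]
8. shoelace: 276.3309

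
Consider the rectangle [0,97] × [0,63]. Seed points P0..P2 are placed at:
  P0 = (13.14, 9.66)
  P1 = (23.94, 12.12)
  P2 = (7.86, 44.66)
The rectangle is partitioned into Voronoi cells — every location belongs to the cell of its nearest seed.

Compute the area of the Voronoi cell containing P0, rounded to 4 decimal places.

Area of P0's cell: 479.9586

1. box [0,97]×[0,63]: [(0, 0) (97, 0) (97, 63) (0, 63)]
2. ⊥bis P0·P1 via (18.54,10.89): [(0, 0) (21.0205, 0) (6.6705, 63) (0, 63)]  |A|=872.2665
3. ⊥bis P0·P2 via (10.5,27.16): [(0, 25.576) (0, 0) (21.0205, 0) (14.6901, 27.7921)]  |A|=479.9586
4. canonical 4-gon: [(0, 25.576) (0, 0) (21.0205, 0) (14.6901, 27.7921)]
5. shoelace: 479.9586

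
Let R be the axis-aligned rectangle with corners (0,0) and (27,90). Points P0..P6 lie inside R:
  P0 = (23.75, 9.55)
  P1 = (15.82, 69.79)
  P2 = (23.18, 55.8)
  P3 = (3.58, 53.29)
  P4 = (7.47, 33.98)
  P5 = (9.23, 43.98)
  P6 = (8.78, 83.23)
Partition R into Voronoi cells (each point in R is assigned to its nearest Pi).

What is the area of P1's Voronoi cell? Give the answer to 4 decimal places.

1. box [0,27]×[0,90]: [(0, 0) (27, 0) (27, 90) (0, 90)]
2. ⊥bis P1·P0 via (19.785,39.67): [(0, 37.0655) (27, 40.6198) (27, 90) (0, 90)]  |A|=1381.2487
3. ⊥bis P1·P2 via (19.5,62.795): [(0, 52.5362) (27, 66.7407) (27, 90) (0, 90)]  |A|=819.7616
4. ⊥bis P1·P3 via (9.7,61.54): [(0, 68.7356) (12.7765, 59.2578) (27, 66.7407) (27, 90) (0, 90)]  |A|=716.2761
5. ⊥bis P1·P4 via (11.645,51.885): [(0, 68.7356) (12.7765, 59.2578) (27, 66.7407) (27, 90) (0, 90)]  |A|=716.2761
6. ⊥bis P1·P5 via (12.525,56.885): [(0, 68.7356) (12.7765, 59.2578) (27, 66.7407) (27, 90) (0, 90)]  |A|=716.2761
7. ⊥bis P1·P6 via (12.3,76.51): [(0, 70.0671) (0, 68.7356) (12.7765, 59.2578) (27, 66.7407) (27, 84.21)]  |A|=369.0175
8. canonical 5-gon: [(0, 70.0671) (0, 68.7356) (12.7765, 59.2578) (27, 66.7407) (27, 84.21)]
9. shoelace: 369.0175

Area of P1's cell: 369.0175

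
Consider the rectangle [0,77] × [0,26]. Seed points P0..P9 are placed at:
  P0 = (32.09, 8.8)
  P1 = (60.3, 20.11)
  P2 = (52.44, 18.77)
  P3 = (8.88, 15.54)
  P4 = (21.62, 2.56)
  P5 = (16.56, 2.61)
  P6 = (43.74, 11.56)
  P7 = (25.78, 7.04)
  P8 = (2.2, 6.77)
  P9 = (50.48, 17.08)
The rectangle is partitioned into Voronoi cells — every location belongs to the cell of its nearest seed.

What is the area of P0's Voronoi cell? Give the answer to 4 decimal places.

1. box [0,77]×[0,26]: [(0, 0) (77, 0) (77, 26) (0, 26)]
2. ⊥bis P0·P1 via (46.195,14.455): [(0, 0) (51.9903, 0) (41.5664, 26) (0, 26)]  |A|=1216.2369
3. ⊥bis P0·P2 via (42.265,13.785): [(0, 0) (49.0186, 0) (36.2806, 26) (0, 26)]  |A|=1108.8894
4. ⊥bis P0·P3 via (20.485,12.17): [(16.9509, 0) (49.0186, 0) (36.2806, 26) (24.5011, 26)]  |A|=570.0127
5. ⊥bis P0·P4 via (26.855,5.68): [(21.3047, 14.9928) (30.2402, 0) (49.0186, 0) (36.2806, 26) (24.5011, 26)]  |A|=470.3912
6. ⊥bis P0·P5 via (24.325,5.705): [(21.3047, 14.9928) (30.2402, 0) (49.0186, 0) (36.2806, 26) (24.5011, 26)]  |A|=470.3912
7. ⊥bis P0·P6 via (37.915,10.18): [(21.3047, 14.9928) (30.2402, 0) (40.3267, 0) (34.1671, 26) (24.5011, 26)]  |A|=329.9216
8. ⊥bis P0·P7 via (28.935,7.92): [(24.1905, 24.9302) (31.1441, 0) (40.3267, 0) (34.1671, 26) (24.5011, 26)]  |A|=252.6241
9. ⊥bis P0·P8 via (17.145,7.785): [(24.1905, 24.9302) (31.1441, 0) (40.3267, 0) (34.1671, 26) (24.5011, 26)]  |A|=252.6241
10. ⊥bis P0·P9 via (41.285,12.94): [(24.1905, 24.9302) (31.1441, 0) (40.3267, 0) (34.1671, 26) (24.5011, 26)]  |A|=252.6241
11. canonical 5-gon: [(24.1905, 24.9302) (31.1441, 0) (40.3267, 0) (34.1671, 26) (24.5011, 26)]
12. shoelace: 252.6241

Area of P0's cell: 252.6241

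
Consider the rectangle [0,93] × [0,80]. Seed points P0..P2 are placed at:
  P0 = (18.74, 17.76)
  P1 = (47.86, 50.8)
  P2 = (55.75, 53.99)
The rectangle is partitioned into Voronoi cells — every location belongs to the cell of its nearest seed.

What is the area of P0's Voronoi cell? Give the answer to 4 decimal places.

Area of P0's cell: 2296.8411

1. box [0,93]×[0,80]: [(0, 0) (93, 0) (93, 80) (0, 80)]
2. ⊥bis P0·P1 via (33.3,34.28): [(0, 63.6292) (0, 0) (72.1946, 0)]  |A|=2296.8411
3. ⊥bis P0·P2 via (37.245,35.875): [(0, 63.6292) (0, 0) (72.1946, 0)]  |A|=2296.8411
4. canonical 3-gon: [(0, 63.6292) (0, 0) (72.1946, 0)]
5. shoelace: 2296.8411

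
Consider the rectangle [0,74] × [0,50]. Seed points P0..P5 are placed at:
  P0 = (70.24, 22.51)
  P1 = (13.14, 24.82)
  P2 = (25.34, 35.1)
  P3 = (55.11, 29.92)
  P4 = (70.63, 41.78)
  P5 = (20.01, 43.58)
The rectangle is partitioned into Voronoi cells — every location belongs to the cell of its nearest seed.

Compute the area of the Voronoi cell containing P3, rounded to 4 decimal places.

1. box [0,74]×[0,50]: [(0, 0) (74, 0) (74, 50) (0, 50)]
2. ⊥bis P3·P0 via (62.675,26.215): [(0, 0) (49.8361, 0) (74, 49.3388) (74, 50) (0, 50)]  |A|=3103.8903
3. ⊥bis P3·P1 via (34.125,27.37): [(37.4509, 0) (49.8361, 0) (74, 49.3388) (74, 50) (31.3751, 50)]  |A|=1383.2407
4. ⊥bis P3·P2 via (40.225,32.51): [(36.2655, 9.7546) (37.4509, 0) (49.8361, 0) (74, 49.3388) (74, 50) (43.2683, 50)]  |A|=1143.9181
5. ⊥bis P3·P4 via (62.87,35.85): [(36.2655, 9.7546) (37.4509, 0) (49.8361, 0) (65.6269, 32.2423) (52.0569, 50) (43.2683, 50)]  |A|=946.3207
6. ⊥bis P3·P5 via (37.56,36.75): [(36.2655, 9.7546) (37.4509, 0) (49.8361, 0) (65.6269, 32.2423) (52.0569, 50) (43.2683, 50)]  |A|=946.3207
7. canonical 6-gon: [(36.2655, 9.7546) (37.4509, 0) (49.8361, 0) (65.6269, 32.2423) (52.0569, 50) (43.2683, 50)]
8. shoelace: 946.3207

Area of P3's cell: 946.3207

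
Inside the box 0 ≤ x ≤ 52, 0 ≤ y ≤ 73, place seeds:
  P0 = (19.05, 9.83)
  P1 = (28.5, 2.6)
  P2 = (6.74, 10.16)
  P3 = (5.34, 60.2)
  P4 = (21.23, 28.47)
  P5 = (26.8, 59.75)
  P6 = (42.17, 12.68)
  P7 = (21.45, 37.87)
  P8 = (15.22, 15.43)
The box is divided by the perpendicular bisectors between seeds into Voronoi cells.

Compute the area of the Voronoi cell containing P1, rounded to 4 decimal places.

Area of P1's cell: 160.3168

1. box [0,52]×[0,73]: [(0, 0) (52, 0) (52, 73) (0, 73)]
2. ⊥bis P1·P0 via (23.775,6.215): [(19.02, 0) (52, 0) (52, 43.1066)]  |A|=710.8271
3. ⊥bis P1·P2 via (17.62,6.38): [(19.02, 0) (52, 0) (52, 43.1066)]  |A|=710.8271
4. ⊥bis P1·P3 via (16.92,31.4): [(19.02, 0) (52, 0) (52, 43.1066)]  |A|=710.8271
5. ⊥bis P1·P4 via (24.865,15.535): [(32.56, 17.6974) (19.02, 0) (52, 0) (52, 23.1605)]  |A|=516.9508
6. ⊥bis P1·P5 via (27.65,31.175): [(32.56, 17.6974) (19.02, 0) (52, 0) (52, 23.1605)]  |A|=516.9508
7. ⊥bis P1·P6 via (35.335,7.64): [(30.1966, 14.6084) (19.02, 0) (40.9686, 0)]  |A|=160.3168
8. ⊥bis P1·P7 via (24.975,20.235): [(30.1966, 14.6084) (19.02, 0) (40.9686, 0)]  |A|=160.3168
9. ⊥bis P1·P8 via (21.86,9.015): [(30.1966, 14.6084) (19.02, 0) (40.9686, 0)]  |A|=160.3168
10. canonical 3-gon: [(30.1966, 14.6084) (19.02, 0) (40.9686, 0)]
11. shoelace: 160.3168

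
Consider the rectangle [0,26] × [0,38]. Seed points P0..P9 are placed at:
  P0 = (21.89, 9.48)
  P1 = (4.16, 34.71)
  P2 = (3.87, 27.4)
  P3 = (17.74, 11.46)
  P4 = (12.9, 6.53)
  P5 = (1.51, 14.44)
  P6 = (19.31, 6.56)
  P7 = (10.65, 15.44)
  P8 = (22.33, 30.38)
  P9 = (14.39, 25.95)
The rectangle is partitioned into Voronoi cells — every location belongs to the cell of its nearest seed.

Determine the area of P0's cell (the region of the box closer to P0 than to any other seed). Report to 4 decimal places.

1. box [0,26]×[0,38]: [(0, 0) (26, 0) (26, 38) (0, 38)]
2. ⊥bis P0·P1 via (13.025,22.095): [(0, 12.9419) (0, 0) (26, 0) (26, 31.213)]  |A|=574.0132
3. ⊥bis P0·P2 via (12.88,18.44): [(24.6124, 30.2379) (0, 5.4881) (0, 0) (26, 0) (26, 31.213)]  |A|=482.2859
4. ⊥bis P0·P3 via (19.815,10.47): [(14.8197, 0) (26, 0) (26, 23.4335)]  |A|=130.9971
5. ⊥bis P0·P4 via (17.395,8.005): [(17.9019, 6.4602) (20.0218, 0) (26, 0) (26, 23.4335)]  |A|=114.1937
6. ⊥bis P0·P5 via (11.7,11.96): [(17.9019, 6.4602) (20.0218, 0) (26, 0) (26, 23.4335)]  |A|=114.1937
7. ⊥bis P0·P6 via (20.6,8.02): [(19.2255, 9.2344) (26, 3.2488) (26, 23.4335)]  |A|=68.3707
8. ⊥bis P0·P7 via (16.27,12.46): [(19.2255, 9.2344) (26, 3.2488) (26, 23.4335)]  |A|=68.3707
9. ⊥bis P0·P8 via (22.11,19.93): [(24.3064, 19.8838) (19.2255, 9.2344) (26, 3.2488) (26, 19.8481)]  |A|=65.3345
10. ⊥bis P0·P9 via (18.14,17.715): [(24.3064, 19.8838) (19.2255, 9.2344) (26, 3.2488) (26, 19.8481)]  |A|=65.3345
11. canonical 4-gon: [(24.3064, 19.8838) (19.2255, 9.2344) (26, 3.2488) (26, 19.8481)]
12. shoelace: 65.3345

Area of P0's cell: 65.3345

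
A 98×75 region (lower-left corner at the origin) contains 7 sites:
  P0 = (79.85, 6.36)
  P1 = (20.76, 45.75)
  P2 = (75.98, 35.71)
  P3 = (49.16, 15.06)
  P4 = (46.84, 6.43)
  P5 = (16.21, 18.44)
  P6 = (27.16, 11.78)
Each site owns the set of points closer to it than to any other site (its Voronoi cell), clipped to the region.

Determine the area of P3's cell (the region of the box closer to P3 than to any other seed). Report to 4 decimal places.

Area of P3's cell: 706.1286

1. box [0,98]×[0,75]: [(0, 0) (98, 0) (98, 75) (0, 75)]
2. ⊥bis P3·P0 via (64.505,10.71): [(0, 0) (61.4689, 0) (82.7299, 75) (0, 75)]  |A|=5407.4571
3. ⊥bis P3·P1 via (34.96,30.405): [(2.1033, 0) (61.4689, 0) (82.5802, 74.4719)]  |A|=2210.536
4. ⊥bis P3·P2 via (62.57,25.385): [(48.8256, 43.236) (2.1033, 0) (61.4689, 0) (67.0249, 19.5991)]  |A|=1527.373
5. ⊥bis P3·P4 via (48,10.745): [(48.8256, 43.236) (21.4327, 17.8871) (63.3455, 6.6197) (67.0249, 19.5991)]  |A|=847.1381
6. ⊥bis P3·P5 via (32.685,16.75): [(48.8256, 43.236) (33.994, 29.5111) (32.4965, 14.9128) (63.3455, 6.6197) (67.0249, 19.5991)]  |A|=764.1544
7. ⊥bis P3·P6 via (38.16,13.42): [(48.8256, 43.236) (35.5467, 30.948) (38.1646, 13.389) (63.3455, 6.6197) (67.0249, 19.5991)]  |A|=706.1286
8. canonical 5-gon: [(48.8256, 43.236) (35.5467, 30.948) (38.1646, 13.389) (63.3455, 6.6197) (67.0249, 19.5991)]
9. shoelace: 706.1286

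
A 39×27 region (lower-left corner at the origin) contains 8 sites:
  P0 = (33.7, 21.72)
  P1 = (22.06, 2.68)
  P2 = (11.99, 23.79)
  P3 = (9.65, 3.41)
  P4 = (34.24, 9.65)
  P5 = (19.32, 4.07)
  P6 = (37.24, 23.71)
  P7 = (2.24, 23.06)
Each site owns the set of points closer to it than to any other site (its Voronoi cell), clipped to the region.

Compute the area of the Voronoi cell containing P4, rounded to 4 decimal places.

1. box [0,39]×[0,27]: [(0, 0) (39, 0) (39, 27) (0, 27)]
2. ⊥bis P4·P0 via (33.97,15.685): [(0, 14.1652) (0, 0) (39, 0) (39, 15.91)]  |A|=586.4674
3. ⊥bis P4·P1 via (28.15,6.165): [(22.9835, 15.1935) (31.6779, 0) (39, 0) (39, 15.91)]  |A|=183.0358
4. ⊥bis P4·P2 via (23.115,16.72): [(22.9835, 15.1935) (31.6779, 0) (39, 0) (39, 15.91)]  |A|=183.0358
5. ⊥bis P4·P3 via (21.945,6.53): [(22.9835, 15.1935) (31.6779, 0) (39, 0) (39, 15.91)]  |A|=183.0358
6. ⊥bis P4·P5 via (26.78,6.86): [(23.6521, 15.2234) (24.9458, 11.7642) (31.6779, 0) (39, 0) (39, 15.91)]  |A|=181.8599
7. ⊥bis P4·P6 via (35.74,16.68): [(23.6521, 15.2234) (24.9458, 11.7642) (31.6779, 0) (39, 0) (39, 15.91)]  |A|=181.8599
8. ⊥bis P4·P7 via (18.24,16.355): [(23.6521, 15.2234) (24.9458, 11.7642) (31.6779, 0) (39, 0) (39, 15.91)]  |A|=181.8599
9. canonical 5-gon: [(23.6521, 15.2234) (24.9458, 11.7642) (31.6779, 0) (39, 0) (39, 15.91)]
10. shoelace: 181.8599

Area of P4's cell: 181.8599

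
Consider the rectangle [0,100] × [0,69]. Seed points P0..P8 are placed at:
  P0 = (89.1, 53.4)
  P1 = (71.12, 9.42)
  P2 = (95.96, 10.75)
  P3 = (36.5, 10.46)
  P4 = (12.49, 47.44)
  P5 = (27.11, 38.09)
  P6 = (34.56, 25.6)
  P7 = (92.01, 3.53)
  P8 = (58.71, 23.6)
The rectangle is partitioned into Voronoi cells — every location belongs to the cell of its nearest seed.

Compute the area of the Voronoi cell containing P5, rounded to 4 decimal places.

Area of P5's cell: 1056.4425

1. box [0,100]×[0,69]: [(0, 0) (100, 0) (100, 69) (0, 69)]
2. ⊥bis P5·P0 via (58.105,45.745): [(0, 0) (69.4029, 0) (52.3616, 69) (0, 69)]  |A|=4200.8744
3. ⊥bis P5·P1 via (49.115,23.755): [(0, 0) (33.64, 0) (59.5717, 39.8065) (52.3616, 69) (0, 69)]  |A|=3489.0757
4. ⊥bis P5·P2 via (61.535,24.42): [(0, 0) (33.64, 0) (59.5717, 39.8065) (52.3616, 69) (0, 69)]  |A|=3489.0757
5. ⊥bis P5·P3 via (31.805,24.275): [(0, 13.4661) (54.472, 31.9783) (59.5717, 39.8065) (52.3616, 69) (0, 69)]  |A|=2584.4363
6. ⊥bis P5·P4 via (19.8,42.765): [(1.3574, 13.9274) (54.472, 31.9783) (59.5717, 39.8065) (52.3616, 69) (36.5782, 69)]  |A|=1539.5187
7. ⊥bis P5·P6 via (30.835,31.845): [(1.7036, 14.4688) (57.5957, 47.8071) (52.3616, 69) (36.5782, 69)]  |A|=1109.8491
8. ⊥bis P5·P7 via (59.56,20.81): [(1.7036, 14.4688) (57.5957, 47.8071) (52.3616, 69) (36.5782, 69)]  |A|=1109.8491
9. ⊥bis P5·P8 via (42.91,30.845): [(1.7036, 14.4688) (48.0872, 42.1356) (55.1775, 57.5982) (52.3616, 69) (36.5782, 69)]  |A|=1056.4425
10. canonical 5-gon: [(1.7036, 14.4688) (48.0872, 42.1356) (55.1775, 57.5982) (52.3616, 69) (36.5782, 69)]
11. shoelace: 1056.4425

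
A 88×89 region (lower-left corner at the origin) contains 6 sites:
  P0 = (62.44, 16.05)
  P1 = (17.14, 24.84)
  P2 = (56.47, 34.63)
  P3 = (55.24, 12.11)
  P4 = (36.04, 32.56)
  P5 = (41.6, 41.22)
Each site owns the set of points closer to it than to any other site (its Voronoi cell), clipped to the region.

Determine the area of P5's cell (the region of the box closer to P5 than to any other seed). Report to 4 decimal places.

1. box [0,88]×[0,89]: [(0, 0) (88, 0) (88, 89) (0, 89)]
2. ⊥bis P5·P0 via (52.02,28.635): [(0, 0) (17.4354, 0) (88, 58.4254) (88, 89) (0, 89)]  |A|=5770.6193
3. ⊥bis P5·P1 via (29.37,33.03): [(0, 76.8878) (39.3424, 18.1383) (88, 58.4254) (88, 89) (0, 89)]  |A|=4100.0193
4. ⊥bis P5·P2 via (49.035,37.925): [(0, 76.8878) (39.3424, 18.1383) (40.8014, 19.3464) (71.6701, 89) (0, 89)]  |A|=2809.7617
5. ⊥bis P5·P3 via (48.42,26.665): [(0, 76.8878) (37.1643, 21.3909) (42.8982, 24.0777) (71.6701, 89) (0, 89)]  |A|=2795.3256
6. ⊥bis P5·P4 via (38.82,36.89): [(0, 76.8878) (17.7081, 50.4445) (46.4152, 32.0136) (71.6701, 89) (0, 89)]  |A|=2539.573
7. canonical 5-gon: [(0, 76.8878) (17.7081, 50.4445) (46.4152, 32.0136) (71.6701, 89) (0, 89)]
8. shoelace: 2539.573

Area of P5's cell: 2539.5730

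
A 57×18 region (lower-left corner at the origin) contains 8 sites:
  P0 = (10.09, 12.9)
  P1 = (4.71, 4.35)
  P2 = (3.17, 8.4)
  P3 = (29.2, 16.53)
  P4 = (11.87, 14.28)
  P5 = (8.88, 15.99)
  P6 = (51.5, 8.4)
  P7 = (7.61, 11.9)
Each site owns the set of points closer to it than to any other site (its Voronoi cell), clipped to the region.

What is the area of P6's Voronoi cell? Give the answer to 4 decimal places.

Area of P6's cell: 322.4385

1. box [0,57]×[0,18]: [(0, 0) (57, 0) (57, 18) (0, 18)]
2. ⊥bis P6·P0 via (30.795,10.65): [(29.6377, 0) (57, 0) (57, 18) (31.5937, 18)]  |A|=474.9175
3. ⊥bis P6·P1 via (28.105,6.375): [(29.6377, 0) (57, 0) (57, 18) (31.5937, 18)]  |A|=474.9175
4. ⊥bis P6·P2 via (27.335,8.4): [(29.6377, 0) (57, 0) (57, 18) (31.5937, 18)]  |A|=474.9175
5. ⊥bis P6·P3 via (40.35,12.465): [(35.8056, 0) (57, 0) (57, 18) (42.3679, 18)]  |A|=322.4385
6. ⊥bis P6·P4 via (31.685,11.34): [(35.8056, 0) (57, 0) (57, 18) (42.3679, 18)]  |A|=322.4385
7. ⊥bis P6·P5 via (30.19,12.195): [(35.8056, 0) (57, 0) (57, 18) (42.3679, 18)]  |A|=322.4385
8. ⊥bis P6·P7 via (29.555,10.15): [(35.8056, 0) (57, 0) (57, 18) (42.3679, 18)]  |A|=322.4385
9. canonical 4-gon: [(35.8056, 0) (57, 0) (57, 18) (42.3679, 18)]
10. shoelace: 322.4385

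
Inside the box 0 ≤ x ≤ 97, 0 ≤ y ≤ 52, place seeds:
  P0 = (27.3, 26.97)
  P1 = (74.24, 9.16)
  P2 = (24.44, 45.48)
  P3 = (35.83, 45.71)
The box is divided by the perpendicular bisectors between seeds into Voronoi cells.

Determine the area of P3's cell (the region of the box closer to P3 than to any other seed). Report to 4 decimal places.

1. box [0,97]×[0,52]: [(0, 0) (97, 0) (97, 52) (0, 52)]
2. ⊥bis P3·P0 via (31.565,36.34): [(0, 50.7076) (97, 6.5556) (97, 52) (0, 52)]  |A|=2266.7355
3. ⊥bis P3·P1 via (55.035,27.435): [(0, 50.7076) (53.8545, 26.1944) (78.4104, 52) (0, 52)]  |A|=1046.5151
4. ⊥bis P3·P2 via (30.135,45.595): [(30.3104, 36.9111) (53.8545, 26.1944) (78.4104, 52) (30.0057, 52)]  |A|=800.5526
5. canonical 4-gon: [(30.3104, 36.9111) (53.8545, 26.1944) (78.4104, 52) (30.0057, 52)]
6. shoelace: 800.5526

Area of P3's cell: 800.5526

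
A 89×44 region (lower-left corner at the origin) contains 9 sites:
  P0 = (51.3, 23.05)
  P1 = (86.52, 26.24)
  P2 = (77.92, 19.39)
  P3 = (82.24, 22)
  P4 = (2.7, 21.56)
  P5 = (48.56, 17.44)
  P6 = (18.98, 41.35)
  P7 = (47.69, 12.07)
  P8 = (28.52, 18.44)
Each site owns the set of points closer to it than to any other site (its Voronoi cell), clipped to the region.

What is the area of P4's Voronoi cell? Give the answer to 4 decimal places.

1. box [0,89]×[0,44]: [(0, 0) (89, 0) (89, 44) (0, 44)]
2. ⊥bis P4·P0 via (27,22.305): [(0, 0) (27.6838, 0) (26.3349, 44) (0, 44)]  |A|=1188.4114
3. ⊥bis P4·P1 via (44.61,23.9): [(0, 0) (27.6838, 0) (26.3349, 44) (0, 44)]  |A|=1188.4114
4. ⊥bis P4·P2 via (40.31,20.475): [(0, 0) (27.6838, 0) (26.3349, 44) (0, 44)]  |A|=1188.4114
5. ⊥bis P4·P3 via (42.47,21.78): [(0, 0) (27.6838, 0) (26.3349, 44) (0, 44)]  |A|=1188.4114
6. ⊥bis P4·P5 via (25.63,19.5): [(0, 0) (23.8781, 0) (26.7155, 31.5833) (26.3349, 44) (0, 44)]  |A|=1128.3134
7. ⊥bis P4·P6 via (10.84,31.455): [(0, 40.3724) (0, 0) (23.8781, 0) (25.6123, 19.3028)]  |A|=747.4717
8. ⊥bis P4·P7 via (25.195,16.815): [(0, 40.3724) (0, 0) (21.6481, 0) (25.5325, 18.4152) (25.6123, 19.3028)]  |A|=726.9384
9. ⊥bis P4·P8 via (15.61,20): [(16.4377, 26.8501) (0, 40.3724) (0, 0) (13.1933, 0)]  |A|=508.9357
10. canonical 4-gon: [(16.4377, 26.8501) (0, 40.3724) (0, 0) (13.1933, 0)]
11. shoelace: 508.9357

Area of P4's cell: 508.9357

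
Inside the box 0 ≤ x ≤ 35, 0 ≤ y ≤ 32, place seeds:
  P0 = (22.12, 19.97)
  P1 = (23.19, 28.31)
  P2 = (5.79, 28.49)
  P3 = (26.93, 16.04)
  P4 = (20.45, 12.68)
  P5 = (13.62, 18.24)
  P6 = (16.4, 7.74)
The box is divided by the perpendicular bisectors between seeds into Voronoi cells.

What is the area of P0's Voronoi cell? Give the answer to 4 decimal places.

1. box [0,35]×[0,32]: [(0, 0) (35, 0) (35, 32) (0, 32)]
2. ⊥bis P0·P1 via (22.655,24.14): [(0, 27.0466) (0, 0) (35, 0) (35, 22.5562)]  |A|=868.0481
3. ⊥bis P0·P2 via (13.955,24.23): [(14.4568, 25.1918) (1.3133, 0) (35, 0) (35, 22.5562)]  |A|=656.0027
4. ⊥bis P0·P3 via (24.525,18.005): [(28.8846, 23.3408) (14.4568, 25.1918) (1.3133, 0) (9.8141, 0)]  |A|=293.1028
5. ⊥bis P0·P4 via (21.285,16.325): [(22.858, 15.9647) (28.8846, 23.3408) (14.4568, 25.1918) (11.0535, 18.6688)]  |A|=101.8895
6. ⊥bis P0·P5 via (17.87,19.105): [(18.2965, 17.0096) (22.858, 15.9647) (28.8846, 23.3408) (16.6895, 24.9054)]  |A|=66.8593
7. ⊥bis P0·P6 via (19.26,13.855): [(18.2965, 17.0096) (22.858, 15.9647) (28.8846, 23.3408) (16.6895, 24.9054)]  |A|=66.8593
8. canonical 4-gon: [(18.2965, 17.0096) (22.858, 15.9647) (28.8846, 23.3408) (16.6895, 24.9054)]
9. shoelace: 66.8593

Area of P0's cell: 66.8593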